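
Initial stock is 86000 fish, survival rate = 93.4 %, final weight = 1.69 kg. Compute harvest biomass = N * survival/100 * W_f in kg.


Survivors = 86000 * 93.4/100 = 80324 fish
Harvest biomass = survivors * W_f = 80324 * 1.69 = 135747.56 kg

135747.56 kg


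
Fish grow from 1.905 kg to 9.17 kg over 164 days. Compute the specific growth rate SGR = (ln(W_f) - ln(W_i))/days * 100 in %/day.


ln(W_f) = ln(9.17) = 2.2159373
ln(W_i) = ln(1.905) = 0.64448201
ln(W_f) - ln(W_i) = 2.2159373 - 0.64448201 = 1.5714553
SGR = 1.5714553 / 164 * 100 = 0.958204 %/day

0.958204 %/day


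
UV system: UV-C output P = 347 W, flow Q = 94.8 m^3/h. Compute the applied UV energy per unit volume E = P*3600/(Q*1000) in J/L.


Energy delivered per hour = 347 W * 3600 s = 1249200 J/h
Volume treated per hour = 94.8 m^3/h * 1000 = 94800 L/h
dose = 1249200 / 94800 = 13.1772 J/L

13.1772 J/L


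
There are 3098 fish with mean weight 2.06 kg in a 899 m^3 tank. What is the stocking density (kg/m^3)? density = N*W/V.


Total biomass = 3098 fish * 2.06 kg = 6381.88 kg
Density = total biomass / volume = 6381.88 / 899 = 7.09887 kg/m^3

7.09887 kg/m^3


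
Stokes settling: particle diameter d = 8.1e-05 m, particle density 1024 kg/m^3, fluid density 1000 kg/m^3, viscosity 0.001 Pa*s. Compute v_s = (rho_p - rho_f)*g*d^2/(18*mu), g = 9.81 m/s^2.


Density difference: rho_p - rho_f = 1024 - 1000 = 24 kg/m^3
d^2 = (8.1e-05)^2 = 6.561e-09 m^2
Numerator = (rho_p - rho_f) * g * d^2 = 24 * 9.81 * 6.561e-09 = 1.5447218e-06
Denominator = 18 * mu = 18 * 0.001 = 0.018
v_s = 1.5447218e-06 / 0.018 = 8.58179e-05 m/s
Check: Re = rho_f * v_s * d / mu = 1000 * 8.58179e-05 * 8.1e-05 / 0.001 = 0.00695 < 1, so Stokes' law applies.

8.58179e-05 m/s


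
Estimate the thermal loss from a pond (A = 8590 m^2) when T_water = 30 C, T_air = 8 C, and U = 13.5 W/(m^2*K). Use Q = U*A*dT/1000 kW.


Temperature difference dT = 30 - 8 = 22 K
Heat loss (W) = U * A * dT = 13.5 * 8590 * 22 = 2551230 W
Convert to kW: 2551230 / 1000 = 2551.23 kW

2551.23 kW


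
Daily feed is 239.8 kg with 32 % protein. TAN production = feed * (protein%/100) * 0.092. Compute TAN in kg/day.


Protein in feed = 239.8 * 32/100 = 76.736 kg/day
TAN = protein * 0.092 = 76.736 * 0.092 = 7.059712 kg/day

7.059712 kg/day


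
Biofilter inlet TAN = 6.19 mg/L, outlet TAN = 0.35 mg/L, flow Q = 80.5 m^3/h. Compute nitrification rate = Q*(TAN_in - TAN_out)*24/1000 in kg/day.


Concentration drop: TAN_in - TAN_out = 6.19 - 0.35 = 5.84 mg/L
Hourly TAN removed = Q * dTAN = 80.5 m^3/h * 5.84 mg/L = 470.12 g/h  (m^3/h * mg/L = g/h)
Daily TAN removed = 470.12 * 24 = 11282.88 g/day
Convert to kg/day: 11282.88 / 1000 = 11.28288 kg/day

11.28288 kg/day


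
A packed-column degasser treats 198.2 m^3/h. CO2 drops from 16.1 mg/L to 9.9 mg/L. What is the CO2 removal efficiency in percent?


CO2_out / CO2_in = 9.9 / 16.1 = 0.61490683
Fraction remaining = 0.61490683
efficiency = (1 - 0.61490683) * 100 = 38.5093 %

38.5093 %


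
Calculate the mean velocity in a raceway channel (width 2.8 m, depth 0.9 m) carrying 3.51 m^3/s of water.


Cross-sectional area = W * d = 2.8 * 0.9 = 2.52 m^2
Velocity = Q / A = 3.51 / 2.52 = 1.39286 m/s

1.39286 m/s


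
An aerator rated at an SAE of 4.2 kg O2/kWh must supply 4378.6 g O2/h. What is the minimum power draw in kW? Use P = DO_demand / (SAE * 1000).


SAE in g O2/kWh = 4.2 * 1000 = 4200 g/kWh
P = DO_demand / SAE_g = 4378.6 / 4200 = 1.04252 kW

1.04252 kW


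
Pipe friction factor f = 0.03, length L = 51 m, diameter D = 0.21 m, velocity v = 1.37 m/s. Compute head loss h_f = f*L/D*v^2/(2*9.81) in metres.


v^2 = 1.37^2 = 1.8769 m^2/s^2
L/D = 51/0.21 = 242.85714
h_f = f*(L/D)*v^2/(2g) = 0.03 * 242.85714 * 1.8769 / 19.62 = 0.69697 m

0.69697 m


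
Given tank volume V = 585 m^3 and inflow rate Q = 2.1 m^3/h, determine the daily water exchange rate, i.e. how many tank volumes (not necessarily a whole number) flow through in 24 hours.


Daily flow volume = 2.1 m^3/h * 24 h = 50.4 m^3/day
Exchanges = daily flow / tank volume = 50.4 / 585 = 0.0861538 exchanges/day

0.0861538 exchanges/day


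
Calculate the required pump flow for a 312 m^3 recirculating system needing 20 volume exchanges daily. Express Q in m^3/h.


Daily recirculation volume = 312 m^3 * 20 = 6240 m^3/day
Flow rate Q = daily volume / 24 h = 6240 / 24 = 260 m^3/h

260 m^3/h


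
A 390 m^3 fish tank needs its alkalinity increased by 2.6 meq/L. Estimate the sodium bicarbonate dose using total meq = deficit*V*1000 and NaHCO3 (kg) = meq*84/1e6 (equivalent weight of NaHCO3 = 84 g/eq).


Tank volume in L = 390 m^3 * 1000 = 390000 L
Total meq required = 2.6 meq/L * 390000 L = 1014000 meq
NaHCO3 mass = 1014000 meq * 84 mg/meq / 1e6 = 85.176 kg

85.176 kg


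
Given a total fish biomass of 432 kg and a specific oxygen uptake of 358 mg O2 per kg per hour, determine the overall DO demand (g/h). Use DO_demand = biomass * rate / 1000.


Total O2 consumption (mg/h) = 432 kg * 358 mg/(kg*h) = 154656 mg/h
Convert to g/h: 154656 / 1000 = 154.656 g/h

154.656 g/h


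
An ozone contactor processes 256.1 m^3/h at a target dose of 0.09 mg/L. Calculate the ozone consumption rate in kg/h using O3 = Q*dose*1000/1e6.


O3 demand (mg/h) = Q * dose * 1000 = 256.1 * 0.09 * 1000 = 23049 mg/h
Convert mg to kg: 23049 / 1e6 = 0.023049 kg/h

0.023049 kg/h


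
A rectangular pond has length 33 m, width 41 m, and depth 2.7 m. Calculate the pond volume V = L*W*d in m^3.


Base area = L * W = 33 * 41 = 1353 m^2
Volume = area * depth = 1353 * 2.7 = 3653.1 m^3

3653.1 m^3


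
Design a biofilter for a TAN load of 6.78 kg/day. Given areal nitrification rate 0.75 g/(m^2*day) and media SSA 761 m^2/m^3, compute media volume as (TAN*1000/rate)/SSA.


A = 6.78*1000 / 0.75 = 9040 m^2
V = 9040 / 761 = 11.8791

11.8791 m^3


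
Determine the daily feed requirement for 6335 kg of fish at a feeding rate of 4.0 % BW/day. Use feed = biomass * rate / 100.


Feeding rate fraction = 4.0% / 100 = 0.04
Daily feed = 6335 kg * 0.04 = 253.4 kg/day

253.4 kg/day


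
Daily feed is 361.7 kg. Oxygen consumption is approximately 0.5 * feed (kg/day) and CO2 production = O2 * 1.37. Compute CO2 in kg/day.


O2 = 361.7 * 0.5 = 180.85
CO2 = 180.85 * 1.37 = 247.7645

247.7645 kg/day


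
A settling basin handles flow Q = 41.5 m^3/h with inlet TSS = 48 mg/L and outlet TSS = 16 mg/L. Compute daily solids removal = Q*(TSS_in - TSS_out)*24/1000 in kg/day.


Concentration drop: TSS_in - TSS_out = 48 - 16 = 32 mg/L
Hourly solids removed = Q * dTSS = 41.5 m^3/h * 32 mg/L = 1328 g/h  (m^3/h * mg/L = g/h)
Daily solids removed = 1328 * 24 = 31872 g/day
Convert g to kg: 31872 / 1000 = 31.872 kg/day

31.872 kg/day


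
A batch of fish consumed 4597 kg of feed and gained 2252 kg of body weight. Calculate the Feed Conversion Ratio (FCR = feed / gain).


FCR = feed consumed / weight gained
FCR = 4597 kg / 2252 kg = 2.0413

2.0413


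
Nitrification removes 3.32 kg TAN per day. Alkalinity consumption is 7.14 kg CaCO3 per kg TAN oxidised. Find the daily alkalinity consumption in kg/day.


Alkalinity factor: 7.14 kg CaCO3 consumed per kg TAN nitrified
alk = 3.32 kg TAN * 7.14 = 23.7048 kg CaCO3/day

23.7048 kg CaCO3/day


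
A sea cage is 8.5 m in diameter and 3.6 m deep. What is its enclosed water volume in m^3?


r = d/2 = 8.5/2 = 4.25 m
Base area = pi*r^2 = pi*4.25^2 = 56.745017 m^2
Volume = 56.745017 * 3.6 = 204.282 m^3

204.282 m^3


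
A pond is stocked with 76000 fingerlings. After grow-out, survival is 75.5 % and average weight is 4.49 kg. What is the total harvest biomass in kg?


Survivors = 76000 * 75.5/100 = 57380 fish
Harvest biomass = survivors * W_f = 57380 * 4.49 = 257636.2 kg

257636.2 kg


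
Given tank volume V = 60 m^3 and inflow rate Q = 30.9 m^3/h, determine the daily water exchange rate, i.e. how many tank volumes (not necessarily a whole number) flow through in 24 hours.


Daily flow volume = 30.9 m^3/h * 24 h = 741.6 m^3/day
Exchanges = daily flow / tank volume = 741.6 / 60 = 12.36 exchanges/day

12.36 exchanges/day


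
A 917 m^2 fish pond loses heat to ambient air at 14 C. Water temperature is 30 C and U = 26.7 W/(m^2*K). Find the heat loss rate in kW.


Temperature difference dT = 30 - 14 = 16 K
Heat loss (W) = U * A * dT = 26.7 * 917 * 16 = 391742.4 W
Convert to kW: 391742.4 / 1000 = 391.7424 kW

391.7424 kW


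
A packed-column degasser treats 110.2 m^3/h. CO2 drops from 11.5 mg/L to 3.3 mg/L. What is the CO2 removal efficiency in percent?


CO2_out / CO2_in = 3.3 / 11.5 = 0.28695652
Fraction remaining = 0.28695652
efficiency = (1 - 0.28695652) * 100 = 71.3043 %

71.3043 %


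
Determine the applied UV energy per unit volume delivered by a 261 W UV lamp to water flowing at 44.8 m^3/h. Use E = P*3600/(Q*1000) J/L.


Energy delivered per hour = 261 W * 3600 s = 939600 J/h
Volume treated per hour = 44.8 m^3/h * 1000 = 44800 L/h
dose = 939600 / 44800 = 20.9732 J/L

20.9732 J/L


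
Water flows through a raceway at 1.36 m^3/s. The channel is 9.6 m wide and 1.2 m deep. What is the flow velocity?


Cross-sectional area = W * d = 9.6 * 1.2 = 11.52 m^2
Velocity = Q / A = 1.36 / 11.52 = 0.118056 m/s

0.118056 m/s


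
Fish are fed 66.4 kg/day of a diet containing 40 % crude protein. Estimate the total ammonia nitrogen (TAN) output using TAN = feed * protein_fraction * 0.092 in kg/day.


Protein in feed = 66.4 * 40/100 = 26.56 kg/day
TAN = protein * 0.092 = 26.56 * 0.092 = 2.44352 kg/day

2.44352 kg/day


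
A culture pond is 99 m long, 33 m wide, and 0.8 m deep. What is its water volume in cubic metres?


Base area = L * W = 99 * 33 = 3267 m^2
Volume = area * depth = 3267 * 0.8 = 2613.6 m^3

2613.6 m^3


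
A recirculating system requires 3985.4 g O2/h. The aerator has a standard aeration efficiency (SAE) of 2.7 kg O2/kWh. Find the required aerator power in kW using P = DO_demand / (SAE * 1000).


SAE in g O2/kWh = 2.7 * 1000 = 2700 g/kWh
P = DO_demand / SAE_g = 3985.4 / 2700 = 1.47607 kW

1.47607 kW


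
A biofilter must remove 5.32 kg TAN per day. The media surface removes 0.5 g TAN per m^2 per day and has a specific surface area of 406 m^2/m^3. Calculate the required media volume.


A = 5.32*1000 / 0.5 = 10640 m^2
V = 10640 / 406 = 26.2069

26.2069 m^3


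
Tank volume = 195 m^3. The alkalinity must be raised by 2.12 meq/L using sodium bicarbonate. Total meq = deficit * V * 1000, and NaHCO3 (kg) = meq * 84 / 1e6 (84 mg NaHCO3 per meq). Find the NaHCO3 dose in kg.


Tank volume in L = 195 m^3 * 1000 = 195000 L
Total meq required = 2.12 meq/L * 195000 L = 413400 meq
NaHCO3 mass = 413400 meq * 84 mg/meq / 1e6 = 34.7256 kg

34.7256 kg


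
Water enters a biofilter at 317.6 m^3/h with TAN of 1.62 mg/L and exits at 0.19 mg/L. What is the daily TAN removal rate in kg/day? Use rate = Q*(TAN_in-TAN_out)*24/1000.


Concentration drop: TAN_in - TAN_out = 1.62 - 0.19 = 1.43 mg/L
Hourly TAN removed = Q * dTAN = 317.6 m^3/h * 1.43 mg/L = 454.168 g/h  (m^3/h * mg/L = g/h)
Daily TAN removed = 454.168 * 24 = 10900.032 g/day
Convert to kg/day: 10900.032 / 1000 = 10.900032 kg/day

10.900032 kg/day


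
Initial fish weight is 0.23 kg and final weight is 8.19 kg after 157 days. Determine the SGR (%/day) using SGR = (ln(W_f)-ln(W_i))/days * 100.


ln(W_f) = ln(8.19) = 2.1029139
ln(W_i) = ln(0.23) = -1.469676
ln(W_f) - ln(W_i) = 2.1029139 - -1.469676 = 3.5725899
SGR = 3.5725899 / 157 * 100 = 2.27553 %/day

2.27553 %/day


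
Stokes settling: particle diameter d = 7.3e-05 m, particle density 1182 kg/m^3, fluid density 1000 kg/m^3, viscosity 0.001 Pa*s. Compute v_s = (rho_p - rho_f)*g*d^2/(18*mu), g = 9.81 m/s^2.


Density difference: rho_p - rho_f = 1182 - 1000 = 182 kg/m^3
d^2 = (7.3e-05)^2 = 5.329e-09 m^2
Numerator = (rho_p - rho_f) * g * d^2 = 182 * 9.81 * 5.329e-09 = 9.5145032e-06
Denominator = 18 * mu = 18 * 0.001 = 0.018
v_s = 9.5145032e-06 / 0.018 = 5.28584e-04 m/s
Check: Re = rho_f * v_s * d / mu = 1000 * 5.28584e-04 * 7.3e-05 / 0.001 = 0.0386 < 1, so Stokes' law applies.

5.28584e-04 m/s


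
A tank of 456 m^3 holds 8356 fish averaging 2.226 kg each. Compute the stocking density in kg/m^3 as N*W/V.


Total biomass = 8356 fish * 2.226 kg = 18600.456 kg
Density = total biomass / volume = 18600.456 / 456 = 40.7905 kg/m^3

40.7905 kg/m^3


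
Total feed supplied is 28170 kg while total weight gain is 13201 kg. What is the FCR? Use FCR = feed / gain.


FCR = feed consumed / weight gained
FCR = 28170 kg / 13201 kg = 2.13393

2.13393


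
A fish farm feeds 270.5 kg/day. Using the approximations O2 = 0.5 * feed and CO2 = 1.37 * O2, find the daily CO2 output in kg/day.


O2 = 270.5 * 0.5 = 135.25
CO2 = 135.25 * 1.37 = 185.2925

185.2925 kg/day


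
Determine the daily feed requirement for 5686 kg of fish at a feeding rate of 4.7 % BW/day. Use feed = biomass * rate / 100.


Feeding rate fraction = 4.7% / 100 = 0.047
Daily feed = 5686 kg * 0.047 = 267.242 kg/day

267.242 kg/day


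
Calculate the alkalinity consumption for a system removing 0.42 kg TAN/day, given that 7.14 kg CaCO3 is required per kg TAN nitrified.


Alkalinity factor: 7.14 kg CaCO3 consumed per kg TAN nitrified
alk = 0.42 kg TAN * 7.14 = 2.9988 kg CaCO3/day

2.9988 kg CaCO3/day


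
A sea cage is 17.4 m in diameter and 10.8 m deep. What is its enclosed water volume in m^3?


r = d/2 = 17.4/2 = 8.7 m
Base area = pi*r^2 = pi*8.7^2 = 237.78715 m^2
Volume = 237.78715 * 10.8 = 2568.1 m^3

2568.1 m^3


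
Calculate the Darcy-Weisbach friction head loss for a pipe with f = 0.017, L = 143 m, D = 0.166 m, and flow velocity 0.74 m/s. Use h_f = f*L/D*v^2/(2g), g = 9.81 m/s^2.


v^2 = 0.74^2 = 0.5476 m^2/s^2
L/D = 143/0.166 = 861.44578
h_f = f*(L/D)*v^2/(2g) = 0.017 * 861.44578 * 0.5476 / 19.62 = 0.408735 m

0.408735 m


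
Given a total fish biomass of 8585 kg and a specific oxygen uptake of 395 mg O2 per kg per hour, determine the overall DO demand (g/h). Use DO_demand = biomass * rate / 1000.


Total O2 consumption (mg/h) = 8585 kg * 395 mg/(kg*h) = 3391075 mg/h
Convert to g/h: 3391075 / 1000 = 3391.075 g/h

3391.075 g/h


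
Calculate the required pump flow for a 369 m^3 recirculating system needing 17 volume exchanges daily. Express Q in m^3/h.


Daily recirculation volume = 369 m^3 * 17 = 6273 m^3/day
Flow rate Q = daily volume / 24 h = 6273 / 24 = 261.375 m^3/h

261.375 m^3/h


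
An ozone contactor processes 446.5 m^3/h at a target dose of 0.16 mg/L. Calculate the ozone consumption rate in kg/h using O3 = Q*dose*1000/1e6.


O3 demand (mg/h) = Q * dose * 1000 = 446.5 * 0.16 * 1000 = 71440 mg/h
Convert mg to kg: 71440 / 1e6 = 0.07144 kg/h

0.07144 kg/h


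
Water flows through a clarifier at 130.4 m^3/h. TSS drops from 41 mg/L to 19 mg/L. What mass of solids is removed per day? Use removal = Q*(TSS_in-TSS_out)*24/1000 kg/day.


Concentration drop: TSS_in - TSS_out = 41 - 19 = 22 mg/L
Hourly solids removed = Q * dTSS = 130.4 m^3/h * 22 mg/L = 2868.8 g/h  (m^3/h * mg/L = g/h)
Daily solids removed = 2868.8 * 24 = 68851.2 g/day
Convert g to kg: 68851.2 / 1000 = 68.8512 kg/day

68.8512 kg/day


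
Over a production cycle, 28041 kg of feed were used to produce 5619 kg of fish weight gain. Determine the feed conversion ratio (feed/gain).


FCR = feed consumed / weight gained
FCR = 28041 kg / 5619 kg = 4.99039

4.99039


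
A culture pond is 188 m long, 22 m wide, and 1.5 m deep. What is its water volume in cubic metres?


Base area = L * W = 188 * 22 = 4136 m^2
Volume = area * depth = 4136 * 1.5 = 6204 m^3

6204 m^3


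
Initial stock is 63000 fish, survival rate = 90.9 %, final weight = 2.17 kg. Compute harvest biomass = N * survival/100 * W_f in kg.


Survivors = 63000 * 90.9/100 = 57267 fish
Harvest biomass = survivors * W_f = 57267 * 2.17 = 124269.39 kg

124269.39 kg


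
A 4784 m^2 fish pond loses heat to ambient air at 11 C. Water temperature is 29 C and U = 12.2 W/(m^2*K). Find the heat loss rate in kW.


Temperature difference dT = 29 - 11 = 18 K
Heat loss (W) = U * A * dT = 12.2 * 4784 * 18 = 1050566.4 W
Convert to kW: 1050566.4 / 1000 = 1050.5664 kW

1050.5664 kW


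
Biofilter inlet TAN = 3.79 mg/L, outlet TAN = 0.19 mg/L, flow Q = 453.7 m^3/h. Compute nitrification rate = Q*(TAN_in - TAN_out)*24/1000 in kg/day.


Concentration drop: TAN_in - TAN_out = 3.79 - 0.19 = 3.6 mg/L
Hourly TAN removed = Q * dTAN = 453.7 m^3/h * 3.6 mg/L = 1633.32 g/h  (m^3/h * mg/L = g/h)
Daily TAN removed = 1633.32 * 24 = 39199.68 g/day
Convert to kg/day: 39199.68 / 1000 = 39.19968 kg/day

39.19968 kg/day


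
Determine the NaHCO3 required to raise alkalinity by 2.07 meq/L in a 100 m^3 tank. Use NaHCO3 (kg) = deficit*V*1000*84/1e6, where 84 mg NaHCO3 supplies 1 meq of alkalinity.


Tank volume in L = 100 m^3 * 1000 = 100000 L
Total meq required = 2.07 meq/L * 100000 L = 207000 meq
NaHCO3 mass = 207000 meq * 84 mg/meq / 1e6 = 17.388 kg

17.388 kg


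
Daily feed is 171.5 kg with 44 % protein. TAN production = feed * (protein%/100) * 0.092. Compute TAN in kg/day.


Protein in feed = 171.5 * 44/100 = 75.46 kg/day
TAN = protein * 0.092 = 75.46 * 0.092 = 6.94232 kg/day

6.94232 kg/day


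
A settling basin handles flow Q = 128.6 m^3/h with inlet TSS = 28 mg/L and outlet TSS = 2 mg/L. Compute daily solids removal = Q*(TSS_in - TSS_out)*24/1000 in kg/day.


Concentration drop: TSS_in - TSS_out = 28 - 2 = 26 mg/L
Hourly solids removed = Q * dTSS = 128.6 m^3/h * 26 mg/L = 3343.6 g/h  (m^3/h * mg/L = g/h)
Daily solids removed = 3343.6 * 24 = 80246.4 g/day
Convert g to kg: 80246.4 / 1000 = 80.2464 kg/day

80.2464 kg/day


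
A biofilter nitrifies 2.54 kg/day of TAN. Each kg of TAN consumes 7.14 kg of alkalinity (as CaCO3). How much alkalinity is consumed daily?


Alkalinity factor: 7.14 kg CaCO3 consumed per kg TAN nitrified
alk = 2.54 kg TAN * 7.14 = 18.1356 kg CaCO3/day

18.1356 kg CaCO3/day


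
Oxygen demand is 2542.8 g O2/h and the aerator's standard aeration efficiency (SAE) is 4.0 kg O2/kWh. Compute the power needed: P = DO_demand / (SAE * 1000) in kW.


SAE in g O2/kWh = 4.0 * 1000 = 4000 g/kWh
P = DO_demand / SAE_g = 2542.8 / 4000 = 0.6357 kW

0.6357 kW


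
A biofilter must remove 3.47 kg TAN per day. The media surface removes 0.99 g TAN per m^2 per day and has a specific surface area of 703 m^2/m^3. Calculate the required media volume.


A = 3.47*1000 / 0.99 = 3505.0505 m^2
V = 3505.0505 / 703 = 4.98585

4.98585 m^3


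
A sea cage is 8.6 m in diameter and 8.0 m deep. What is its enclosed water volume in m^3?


r = d/2 = 8.6/2 = 4.3 m
Base area = pi*r^2 = pi*4.3^2 = 58.088048 m^2
Volume = 58.088048 * 8.0 = 464.704 m^3

464.704 m^3


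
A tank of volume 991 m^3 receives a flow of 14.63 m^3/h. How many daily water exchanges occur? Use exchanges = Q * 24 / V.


Daily flow volume = 14.63 m^3/h * 24 h = 351.12 m^3/day
Exchanges = daily flow / tank volume = 351.12 / 991 = 0.354309 exchanges/day

0.354309 exchanges/day


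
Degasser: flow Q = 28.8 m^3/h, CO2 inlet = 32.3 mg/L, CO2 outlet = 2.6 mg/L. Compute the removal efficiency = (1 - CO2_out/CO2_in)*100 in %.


CO2_out / CO2_in = 2.6 / 32.3 = 0.080495356
Fraction remaining = 0.080495356
efficiency = (1 - 0.080495356) * 100 = 91.9505 %

91.9505 %


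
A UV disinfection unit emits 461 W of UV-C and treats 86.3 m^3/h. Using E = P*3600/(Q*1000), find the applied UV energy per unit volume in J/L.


Energy delivered per hour = 461 W * 3600 s = 1659600 J/h
Volume treated per hour = 86.3 m^3/h * 1000 = 86300 L/h
dose = 1659600 / 86300 = 19.2306 J/L

19.2306 J/L


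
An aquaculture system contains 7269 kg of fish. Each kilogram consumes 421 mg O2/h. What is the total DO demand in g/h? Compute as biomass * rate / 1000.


Total O2 consumption (mg/h) = 7269 kg * 421 mg/(kg*h) = 3060249 mg/h
Convert to g/h: 3060249 / 1000 = 3060.249 g/h

3060.249 g/h


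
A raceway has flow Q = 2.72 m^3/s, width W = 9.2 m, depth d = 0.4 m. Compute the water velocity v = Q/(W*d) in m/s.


Cross-sectional area = W * d = 9.2 * 0.4 = 3.68 m^2
Velocity = Q / A = 2.72 / 3.68 = 0.73913 m/s

0.73913 m/s


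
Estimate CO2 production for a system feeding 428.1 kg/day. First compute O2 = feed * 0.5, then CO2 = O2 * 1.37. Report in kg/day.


O2 = 428.1 * 0.5 = 214.05
CO2 = 214.05 * 1.37 = 293.2485

293.2485 kg/day


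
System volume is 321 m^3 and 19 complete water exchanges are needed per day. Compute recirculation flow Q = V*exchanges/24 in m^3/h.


Daily recirculation volume = 321 m^3 * 19 = 6099 m^3/day
Flow rate Q = daily volume / 24 h = 6099 / 24 = 254.125 m^3/h

254.125 m^3/h


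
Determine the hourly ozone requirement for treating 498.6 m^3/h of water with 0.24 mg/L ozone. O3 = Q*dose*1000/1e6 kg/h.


O3 demand (mg/h) = Q * dose * 1000 = 498.6 * 0.24 * 1000 = 119664 mg/h
Convert mg to kg: 119664 / 1e6 = 0.119664 kg/h

0.119664 kg/h


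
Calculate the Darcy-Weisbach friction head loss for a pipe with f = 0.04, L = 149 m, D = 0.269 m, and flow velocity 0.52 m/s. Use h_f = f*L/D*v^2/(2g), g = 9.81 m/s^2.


v^2 = 0.52^2 = 0.2704 m^2/s^2
L/D = 149/0.269 = 553.90335
h_f = f*(L/D)*v^2/(2g) = 0.04 * 553.90335 * 0.2704 / 19.62 = 0.305353 m

0.305353 m


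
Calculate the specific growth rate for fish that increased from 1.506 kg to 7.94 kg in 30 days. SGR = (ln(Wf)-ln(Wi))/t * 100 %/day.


ln(W_f) = ln(7.94) = 2.0719133
ln(W_i) = ln(1.506) = 0.40945713
ln(W_f) - ln(W_i) = 2.0719133 - 0.40945713 = 1.6624562
SGR = 1.6624562 / 30 * 100 = 5.54152 %/day

5.54152 %/day


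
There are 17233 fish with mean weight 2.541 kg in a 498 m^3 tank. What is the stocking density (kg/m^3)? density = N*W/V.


Total biomass = 17233 fish * 2.541 kg = 43789.053 kg
Density = total biomass / volume = 43789.053 / 498 = 87.9298 kg/m^3

87.9298 kg/m^3


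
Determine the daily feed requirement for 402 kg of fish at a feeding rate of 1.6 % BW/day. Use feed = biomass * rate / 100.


Feeding rate fraction = 1.6% / 100 = 0.016
Daily feed = 402 kg * 0.016 = 6.432 kg/day

6.432 kg/day


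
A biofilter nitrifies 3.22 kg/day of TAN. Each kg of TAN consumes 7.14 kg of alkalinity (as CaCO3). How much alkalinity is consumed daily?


Alkalinity factor: 7.14 kg CaCO3 consumed per kg TAN nitrified
alk = 3.22 kg TAN * 7.14 = 22.9908 kg CaCO3/day

22.9908 kg CaCO3/day


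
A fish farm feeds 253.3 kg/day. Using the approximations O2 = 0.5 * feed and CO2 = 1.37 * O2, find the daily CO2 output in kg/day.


O2 = 253.3 * 0.5 = 126.65
CO2 = 126.65 * 1.37 = 173.5105

173.5105 kg/day


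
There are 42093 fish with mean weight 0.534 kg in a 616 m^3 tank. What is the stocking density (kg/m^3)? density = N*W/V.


Total biomass = 42093 fish * 0.534 kg = 22477.662 kg
Density = total biomass / volume = 22477.662 / 616 = 36.4897 kg/m^3

36.4897 kg/m^3


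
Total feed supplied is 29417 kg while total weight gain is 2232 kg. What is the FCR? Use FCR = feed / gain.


FCR = feed consumed / weight gained
FCR = 29417 kg / 2232 kg = 13.1797

13.1797


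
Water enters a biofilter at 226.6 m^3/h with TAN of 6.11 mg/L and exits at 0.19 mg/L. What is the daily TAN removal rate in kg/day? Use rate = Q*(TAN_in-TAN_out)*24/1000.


Concentration drop: TAN_in - TAN_out = 6.11 - 0.19 = 5.92 mg/L
Hourly TAN removed = Q * dTAN = 226.6 m^3/h * 5.92 mg/L = 1341.472 g/h  (m^3/h * mg/L = g/h)
Daily TAN removed = 1341.472 * 24 = 32195.328 g/day
Convert to kg/day: 32195.328 / 1000 = 32.195328 kg/day

32.195328 kg/day


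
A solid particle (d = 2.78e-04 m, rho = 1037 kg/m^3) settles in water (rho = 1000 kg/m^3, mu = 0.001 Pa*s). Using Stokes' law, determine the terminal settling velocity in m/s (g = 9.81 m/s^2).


Density difference: rho_p - rho_f = 1037 - 1000 = 37 kg/m^3
d^2 = (2.78e-04)^2 = 7.7284e-08 m^2
Numerator = (rho_p - rho_f) * g * d^2 = 37 * 9.81 * 7.7284e-08 = 2.8051773e-05
Denominator = 18 * mu = 18 * 0.001 = 0.018
v_s = 2.8051773e-05 / 0.018 = 0.00155843 m/s
Check: Re = rho_f * v_s * d / mu = 1000 * 0.00155843 * 2.78e-04 / 0.001 = 0.433 < 1, so Stokes' law applies.

0.00155843 m/s


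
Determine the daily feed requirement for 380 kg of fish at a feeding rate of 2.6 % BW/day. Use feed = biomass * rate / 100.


Feeding rate fraction = 2.6% / 100 = 0.026
Daily feed = 380 kg * 0.026 = 9.88 kg/day

9.88 kg/day


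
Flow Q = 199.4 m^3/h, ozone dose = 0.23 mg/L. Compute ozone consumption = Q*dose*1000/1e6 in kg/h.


O3 demand (mg/h) = Q * dose * 1000 = 199.4 * 0.23 * 1000 = 45862 mg/h
Convert mg to kg: 45862 / 1e6 = 0.045862 kg/h

0.045862 kg/h


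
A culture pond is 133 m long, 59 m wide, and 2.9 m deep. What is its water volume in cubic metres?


Base area = L * W = 133 * 59 = 7847 m^2
Volume = area * depth = 7847 * 2.9 = 22756.3 m^3

22756.3 m^3


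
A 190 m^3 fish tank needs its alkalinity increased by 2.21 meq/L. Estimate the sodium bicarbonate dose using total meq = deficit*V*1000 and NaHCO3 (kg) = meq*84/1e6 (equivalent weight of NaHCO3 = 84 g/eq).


Tank volume in L = 190 m^3 * 1000 = 190000 L
Total meq required = 2.21 meq/L * 190000 L = 419900 meq
NaHCO3 mass = 419900 meq * 84 mg/meq / 1e6 = 35.2716 kg

35.2716 kg


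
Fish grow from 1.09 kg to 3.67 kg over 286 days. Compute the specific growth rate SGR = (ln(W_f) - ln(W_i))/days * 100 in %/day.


ln(W_f) = ln(3.67) = 1.3001917
ln(W_i) = ln(1.09) = 0.086177696
ln(W_f) - ln(W_i) = 1.3001917 - 0.086177696 = 1.214014
SGR = 1.214014 / 286 * 100 = 0.42448 %/day

0.42448 %/day


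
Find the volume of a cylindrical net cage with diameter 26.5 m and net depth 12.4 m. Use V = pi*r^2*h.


r = d/2 = 26.5/2 = 13.25 m
Base area = pi*r^2 = pi*13.25^2 = 551.54586 m^2
Volume = 551.54586 * 12.4 = 6839.17 m^3

6839.17 m^3


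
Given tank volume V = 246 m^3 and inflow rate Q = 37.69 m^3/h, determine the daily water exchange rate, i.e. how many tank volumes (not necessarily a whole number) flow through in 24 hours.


Daily flow volume = 37.69 m^3/h * 24 h = 904.56 m^3/day
Exchanges = daily flow / tank volume = 904.56 / 246 = 3.67707 exchanges/day

3.67707 exchanges/day


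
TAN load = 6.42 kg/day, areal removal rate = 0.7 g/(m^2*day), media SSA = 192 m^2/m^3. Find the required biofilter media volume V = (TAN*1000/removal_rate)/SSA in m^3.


A = 6.42*1000 / 0.7 = 9171.4286 m^2
V = 9171.4286 / 192 = 47.7679

47.7679 m^3


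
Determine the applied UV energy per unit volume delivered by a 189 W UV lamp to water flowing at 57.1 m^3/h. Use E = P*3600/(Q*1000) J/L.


Energy delivered per hour = 189 W * 3600 s = 680400 J/h
Volume treated per hour = 57.1 m^3/h * 1000 = 57100 L/h
dose = 680400 / 57100 = 11.9159 J/L

11.9159 J/L


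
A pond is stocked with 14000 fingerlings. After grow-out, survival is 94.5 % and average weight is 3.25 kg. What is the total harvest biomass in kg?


Survivors = 14000 * 94.5/100 = 13230 fish
Harvest biomass = survivors * W_f = 13230 * 3.25 = 42997.5 kg

42997.5 kg


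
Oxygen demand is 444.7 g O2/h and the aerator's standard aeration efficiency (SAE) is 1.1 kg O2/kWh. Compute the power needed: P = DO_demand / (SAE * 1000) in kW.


SAE in g O2/kWh = 1.1 * 1000 = 1100 g/kWh
P = DO_demand / SAE_g = 444.7 / 1100 = 0.404273 kW

0.404273 kW


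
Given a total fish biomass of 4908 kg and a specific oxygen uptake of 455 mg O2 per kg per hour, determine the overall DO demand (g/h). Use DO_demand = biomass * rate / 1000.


Total O2 consumption (mg/h) = 4908 kg * 455 mg/(kg*h) = 2233140 mg/h
Convert to g/h: 2233140 / 1000 = 2233.14 g/h

2233.14 g/h


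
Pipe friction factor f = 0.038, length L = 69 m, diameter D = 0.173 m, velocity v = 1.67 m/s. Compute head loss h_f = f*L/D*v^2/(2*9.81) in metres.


v^2 = 1.67^2 = 2.7889 m^2/s^2
L/D = 69/0.173 = 398.84393
h_f = f*(L/D)*v^2/(2g) = 0.038 * 398.84393 * 2.7889 / 19.62 = 2.15437 m

2.15437 m


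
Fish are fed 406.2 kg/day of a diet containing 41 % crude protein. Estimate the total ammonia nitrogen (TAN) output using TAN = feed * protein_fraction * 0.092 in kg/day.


Protein in feed = 406.2 * 41/100 = 166.542 kg/day
TAN = protein * 0.092 = 166.542 * 0.092 = 15.321864 kg/day

15.321864 kg/day


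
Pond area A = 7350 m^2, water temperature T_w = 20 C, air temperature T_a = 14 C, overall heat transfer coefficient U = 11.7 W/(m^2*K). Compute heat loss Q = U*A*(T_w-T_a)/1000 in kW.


Temperature difference dT = 20 - 14 = 6 K
Heat loss (W) = U * A * dT = 11.7 * 7350 * 6 = 515970 W
Convert to kW: 515970 / 1000 = 515.97 kW

515.97 kW


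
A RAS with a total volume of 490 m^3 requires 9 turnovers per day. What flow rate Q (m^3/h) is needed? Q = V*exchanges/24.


Daily recirculation volume = 490 m^3 * 9 = 4410 m^3/day
Flow rate Q = daily volume / 24 h = 4410 / 24 = 183.75 m^3/h

183.75 m^3/h


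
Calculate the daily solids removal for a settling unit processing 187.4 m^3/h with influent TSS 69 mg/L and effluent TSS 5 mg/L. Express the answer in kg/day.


Concentration drop: TSS_in - TSS_out = 69 - 5 = 64 mg/L
Hourly solids removed = Q * dTSS = 187.4 m^3/h * 64 mg/L = 11993.6 g/h  (m^3/h * mg/L = g/h)
Daily solids removed = 11993.6 * 24 = 287846.4 g/day
Convert g to kg: 287846.4 / 1000 = 287.8464 kg/day

287.8464 kg/day


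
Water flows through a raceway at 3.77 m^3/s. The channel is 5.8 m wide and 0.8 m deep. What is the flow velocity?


Cross-sectional area = W * d = 5.8 * 0.8 = 4.64 m^2
Velocity = Q / A = 3.77 / 4.64 = 0.8125 m/s

0.8125 m/s


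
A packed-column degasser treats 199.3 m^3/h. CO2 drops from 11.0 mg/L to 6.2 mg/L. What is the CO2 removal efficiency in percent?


CO2_out / CO2_in = 6.2 / 11.0 = 0.56363636
Fraction remaining = 0.56363636
efficiency = (1 - 0.56363636) * 100 = 43.6364 %

43.6364 %


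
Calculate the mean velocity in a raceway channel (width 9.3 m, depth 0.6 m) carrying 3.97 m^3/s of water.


Cross-sectional area = W * d = 9.3 * 0.6 = 5.58 m^2
Velocity = Q / A = 3.97 / 5.58 = 0.71147 m/s

0.71147 m/s


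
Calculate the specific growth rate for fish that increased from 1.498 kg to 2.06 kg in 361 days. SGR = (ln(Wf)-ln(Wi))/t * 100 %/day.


ln(W_f) = ln(2.06) = 0.72270598
ln(W_i) = ln(1.498) = 0.40413089
ln(W_f) - ln(W_i) = 0.72270598 - 0.40413089 = 0.31857509
SGR = 0.31857509 / 361 * 100 = 0.0882479 %/day

0.0882479 %/day


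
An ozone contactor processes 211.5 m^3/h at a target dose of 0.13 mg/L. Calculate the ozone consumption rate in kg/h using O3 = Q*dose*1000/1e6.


O3 demand (mg/h) = Q * dose * 1000 = 211.5 * 0.13 * 1000 = 27495 mg/h
Convert mg to kg: 27495 / 1e6 = 0.027495 kg/h

0.027495 kg/h


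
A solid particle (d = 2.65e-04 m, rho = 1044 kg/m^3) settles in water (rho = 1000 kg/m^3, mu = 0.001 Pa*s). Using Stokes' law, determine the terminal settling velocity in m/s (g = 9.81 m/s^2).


Density difference: rho_p - rho_f = 1044 - 1000 = 44 kg/m^3
d^2 = (2.65e-04)^2 = 7.0225e-08 m^2
Numerator = (rho_p - rho_f) * g * d^2 = 44 * 9.81 * 7.0225e-08 = 3.0311919e-05
Denominator = 18 * mu = 18 * 0.001 = 0.018
v_s = 3.0311919e-05 / 0.018 = 0.001684 m/s
Check: Re = rho_f * v_s * d / mu = 1000 * 0.001684 * 2.65e-04 / 0.001 = 0.446 < 1, so Stokes' law applies.

0.001684 m/s


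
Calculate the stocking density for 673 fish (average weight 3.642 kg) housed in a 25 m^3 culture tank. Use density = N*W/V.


Total biomass = 673 fish * 3.642 kg = 2451.066 kg
Density = total biomass / volume = 2451.066 / 25 = 98.0426 kg/m^3

98.0426 kg/m^3


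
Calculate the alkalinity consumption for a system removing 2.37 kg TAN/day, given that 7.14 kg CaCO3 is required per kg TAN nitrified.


Alkalinity factor: 7.14 kg CaCO3 consumed per kg TAN nitrified
alk = 2.37 kg TAN * 7.14 = 16.9218 kg CaCO3/day

16.9218 kg CaCO3/day


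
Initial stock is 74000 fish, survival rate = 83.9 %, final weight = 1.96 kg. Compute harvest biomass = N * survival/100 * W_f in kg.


Survivors = 74000 * 83.9/100 = 62086 fish
Harvest biomass = survivors * W_f = 62086 * 1.96 = 121688.56 kg

121688.56 kg


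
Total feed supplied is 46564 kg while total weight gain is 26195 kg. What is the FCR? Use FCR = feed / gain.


FCR = feed consumed / weight gained
FCR = 46564 kg / 26195 kg = 1.77759

1.77759


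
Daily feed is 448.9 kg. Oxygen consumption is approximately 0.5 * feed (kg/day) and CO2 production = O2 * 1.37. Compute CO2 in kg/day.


O2 = 448.9 * 0.5 = 224.45
CO2 = 224.45 * 1.37 = 307.4965

307.4965 kg/day


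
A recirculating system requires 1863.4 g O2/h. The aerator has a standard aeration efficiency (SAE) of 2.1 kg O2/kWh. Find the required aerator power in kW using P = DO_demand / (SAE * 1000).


SAE in g O2/kWh = 2.1 * 1000 = 2100 g/kWh
P = DO_demand / SAE_g = 1863.4 / 2100 = 0.887333 kW

0.887333 kW


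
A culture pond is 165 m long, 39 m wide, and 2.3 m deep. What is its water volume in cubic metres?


Base area = L * W = 165 * 39 = 6435 m^2
Volume = area * depth = 6435 * 2.3 = 14800.5 m^3

14800.5 m^3


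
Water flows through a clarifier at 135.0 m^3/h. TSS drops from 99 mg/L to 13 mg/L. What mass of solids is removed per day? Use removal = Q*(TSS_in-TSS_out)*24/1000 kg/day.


Concentration drop: TSS_in - TSS_out = 99 - 13 = 86 mg/L
Hourly solids removed = Q * dTSS = 135.0 m^3/h * 86 mg/L = 11610 g/h  (m^3/h * mg/L = g/h)
Daily solids removed = 11610 * 24 = 278640 g/day
Convert g to kg: 278640 / 1000 = 278.64 kg/day

278.64 kg/day


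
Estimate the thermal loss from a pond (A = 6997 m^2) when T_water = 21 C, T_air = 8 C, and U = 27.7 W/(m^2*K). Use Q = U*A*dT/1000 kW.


Temperature difference dT = 21 - 8 = 13 K
Heat loss (W) = U * A * dT = 27.7 * 6997 * 13 = 2519619.7 W
Convert to kW: 2519619.7 / 1000 = 2519.6197 kW

2519.6197 kW


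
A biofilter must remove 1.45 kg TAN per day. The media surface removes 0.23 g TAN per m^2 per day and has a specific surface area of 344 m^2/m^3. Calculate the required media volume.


A = 1.45*1000 / 0.23 = 6304.3478 m^2
V = 6304.3478 / 344 = 18.3266

18.3266 m^3


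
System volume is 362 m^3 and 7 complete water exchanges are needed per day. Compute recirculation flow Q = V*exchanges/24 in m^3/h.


Daily recirculation volume = 362 m^3 * 7 = 2534 m^3/day
Flow rate Q = daily volume / 24 h = 2534 / 24 = 105.583 m^3/h

105.583 m^3/h


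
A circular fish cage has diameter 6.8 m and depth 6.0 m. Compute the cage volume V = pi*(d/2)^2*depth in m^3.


r = d/2 = 6.8/2 = 3.4 m
Base area = pi*r^2 = pi*3.4^2 = 36.316811 m^2
Volume = 36.316811 * 6.0 = 217.901 m^3

217.901 m^3


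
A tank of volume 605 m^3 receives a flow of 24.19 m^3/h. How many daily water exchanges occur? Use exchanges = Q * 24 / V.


Daily flow volume = 24.19 m^3/h * 24 h = 580.56 m^3/day
Exchanges = daily flow / tank volume = 580.56 / 605 = 0.959603 exchanges/day

0.959603 exchanges/day


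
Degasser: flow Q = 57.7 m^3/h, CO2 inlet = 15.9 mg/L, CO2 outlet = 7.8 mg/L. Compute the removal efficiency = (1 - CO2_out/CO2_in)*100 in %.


CO2_out / CO2_in = 7.8 / 15.9 = 0.49056604
Fraction remaining = 0.49056604
efficiency = (1 - 0.49056604) * 100 = 50.9434 %

50.9434 %


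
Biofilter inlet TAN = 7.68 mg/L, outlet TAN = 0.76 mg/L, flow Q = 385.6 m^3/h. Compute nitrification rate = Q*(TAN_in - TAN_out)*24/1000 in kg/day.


Concentration drop: TAN_in - TAN_out = 7.68 - 0.76 = 6.92 mg/L
Hourly TAN removed = Q * dTAN = 385.6 m^3/h * 6.92 mg/L = 2668.352 g/h  (m^3/h * mg/L = g/h)
Daily TAN removed = 2668.352 * 24 = 64040.448 g/day
Convert to kg/day: 64040.448 / 1000 = 64.040448 kg/day

64.040448 kg/day


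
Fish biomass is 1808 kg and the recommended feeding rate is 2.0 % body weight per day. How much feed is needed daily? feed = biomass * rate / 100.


Feeding rate fraction = 2.0% / 100 = 0.02
Daily feed = 1808 kg * 0.02 = 36.16 kg/day

36.16 kg/day


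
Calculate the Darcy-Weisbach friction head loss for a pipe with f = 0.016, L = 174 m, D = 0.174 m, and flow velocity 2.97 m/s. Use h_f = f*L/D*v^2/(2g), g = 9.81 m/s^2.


v^2 = 2.97^2 = 8.8209 m^2/s^2
L/D = 174/0.174 = 1000
h_f = f*(L/D)*v^2/(2g) = 0.016 * 1000 * 8.8209 / 19.62 = 7.19339 m

7.19339 m


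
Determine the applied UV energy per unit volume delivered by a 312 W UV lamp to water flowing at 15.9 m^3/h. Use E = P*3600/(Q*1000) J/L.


Energy delivered per hour = 312 W * 3600 s = 1123200 J/h
Volume treated per hour = 15.9 m^3/h * 1000 = 15900 L/h
dose = 1123200 / 15900 = 70.6415 J/L

70.6415 J/L


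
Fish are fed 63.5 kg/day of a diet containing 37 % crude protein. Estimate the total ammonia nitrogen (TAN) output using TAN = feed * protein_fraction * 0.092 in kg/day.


Protein in feed = 63.5 * 37/100 = 23.495 kg/day
TAN = protein * 0.092 = 23.495 * 0.092 = 2.16154 kg/day

2.16154 kg/day


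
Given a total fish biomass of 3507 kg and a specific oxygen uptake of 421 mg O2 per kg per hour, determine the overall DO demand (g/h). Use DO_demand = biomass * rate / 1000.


Total O2 consumption (mg/h) = 3507 kg * 421 mg/(kg*h) = 1476447 mg/h
Convert to g/h: 1476447 / 1000 = 1476.447 g/h

1476.447 g/h


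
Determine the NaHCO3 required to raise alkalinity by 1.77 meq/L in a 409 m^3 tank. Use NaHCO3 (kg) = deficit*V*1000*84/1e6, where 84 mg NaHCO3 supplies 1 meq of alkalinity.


Tank volume in L = 409 m^3 * 1000 = 409000 L
Total meq required = 1.77 meq/L * 409000 L = 723930 meq
NaHCO3 mass = 723930 meq * 84 mg/meq / 1e6 = 60.8101 kg

60.8101 kg


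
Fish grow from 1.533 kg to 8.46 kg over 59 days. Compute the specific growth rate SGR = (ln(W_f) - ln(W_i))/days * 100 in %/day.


ln(W_f) = ln(8.46) = 2.1353492
ln(W_i) = ln(1.533) = 0.4272266
ln(W_f) - ln(W_i) = 2.1353492 - 0.4272266 = 1.7081226
SGR = 1.7081226 / 59 * 100 = 2.89512 %/day

2.89512 %/day


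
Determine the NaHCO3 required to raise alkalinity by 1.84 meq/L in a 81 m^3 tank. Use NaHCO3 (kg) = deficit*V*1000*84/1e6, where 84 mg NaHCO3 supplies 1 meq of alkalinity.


Tank volume in L = 81 m^3 * 1000 = 81000 L
Total meq required = 1.84 meq/L * 81000 L = 149040 meq
NaHCO3 mass = 149040 meq * 84 mg/meq / 1e6 = 12.5194 kg

12.5194 kg


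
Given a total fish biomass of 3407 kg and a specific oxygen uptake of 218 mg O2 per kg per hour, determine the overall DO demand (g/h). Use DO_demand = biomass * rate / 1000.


Total O2 consumption (mg/h) = 3407 kg * 218 mg/(kg*h) = 742726 mg/h
Convert to g/h: 742726 / 1000 = 742.726 g/h

742.726 g/h


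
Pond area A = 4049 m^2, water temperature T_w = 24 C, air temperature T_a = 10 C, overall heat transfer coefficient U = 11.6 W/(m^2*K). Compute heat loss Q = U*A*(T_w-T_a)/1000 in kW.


Temperature difference dT = 24 - 10 = 14 K
Heat loss (W) = U * A * dT = 11.6 * 4049 * 14 = 657557.6 W
Convert to kW: 657557.6 / 1000 = 657.5576 kW

657.5576 kW


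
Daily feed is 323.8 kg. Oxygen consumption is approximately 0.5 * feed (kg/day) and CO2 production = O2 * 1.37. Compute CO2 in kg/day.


O2 = 323.8 * 0.5 = 161.9
CO2 = 161.9 * 1.37 = 221.803

221.803 kg/day


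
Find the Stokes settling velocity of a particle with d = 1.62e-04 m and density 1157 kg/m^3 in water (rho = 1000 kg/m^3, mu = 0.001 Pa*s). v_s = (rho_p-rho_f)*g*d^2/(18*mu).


Density difference: rho_p - rho_f = 1157 - 1000 = 157 kg/m^3
d^2 = (1.62e-04)^2 = 2.6244e-08 m^2
Numerator = (rho_p - rho_f) * g * d^2 = 157 * 9.81 * 2.6244e-08 = 4.0420221e-05
Denominator = 18 * mu = 18 * 0.001 = 0.018
v_s = 4.0420221e-05 / 0.018 = 0.00224557 m/s
Check: Re = rho_f * v_s * d / mu = 1000 * 0.00224557 * 1.62e-04 / 0.001 = 0.364 < 1, so Stokes' law applies.

0.00224557 m/s


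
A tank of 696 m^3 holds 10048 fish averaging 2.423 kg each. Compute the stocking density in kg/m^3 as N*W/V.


Total biomass = 10048 fish * 2.423 kg = 24346.304 kg
Density = total biomass / volume = 24346.304 / 696 = 34.9803 kg/m^3

34.9803 kg/m^3


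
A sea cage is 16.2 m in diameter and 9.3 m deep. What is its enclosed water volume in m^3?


r = d/2 = 16.2/2 = 8.1 m
Base area = pi*r^2 = pi*8.1^2 = 206.11989 m^2
Volume = 206.11989 * 9.3 = 1916.91 m^3

1916.91 m^3
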